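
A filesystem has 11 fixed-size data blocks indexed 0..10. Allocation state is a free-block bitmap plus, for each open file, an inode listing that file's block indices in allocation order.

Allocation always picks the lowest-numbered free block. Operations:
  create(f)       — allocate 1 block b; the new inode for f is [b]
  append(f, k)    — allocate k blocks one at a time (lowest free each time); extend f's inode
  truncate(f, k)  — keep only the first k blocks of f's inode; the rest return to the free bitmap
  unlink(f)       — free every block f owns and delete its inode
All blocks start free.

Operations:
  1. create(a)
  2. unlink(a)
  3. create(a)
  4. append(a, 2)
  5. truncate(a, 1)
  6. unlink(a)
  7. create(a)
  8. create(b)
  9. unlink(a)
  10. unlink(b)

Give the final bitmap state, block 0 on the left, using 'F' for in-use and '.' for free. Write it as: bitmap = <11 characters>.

bitmap = ...........

after create(a) → a:[0]  free=[F..........]
after unlink(a) →   free=[...........]
after create(a) → a:[0]  free=[F..........]
after append(a, 2) → a:[0, 1, 2]  free=[FFF........]
after truncate(a, 1) → a:[0]  free=[F..........]
after unlink(a) →   free=[...........]
after create(a) → a:[0]  free=[F..........]
after create(b) → a:[0], b:[1]  free=[FF.........]
after unlink(a) → b:[1]  free=[.F.........]
after unlink(b) →   free=[...........]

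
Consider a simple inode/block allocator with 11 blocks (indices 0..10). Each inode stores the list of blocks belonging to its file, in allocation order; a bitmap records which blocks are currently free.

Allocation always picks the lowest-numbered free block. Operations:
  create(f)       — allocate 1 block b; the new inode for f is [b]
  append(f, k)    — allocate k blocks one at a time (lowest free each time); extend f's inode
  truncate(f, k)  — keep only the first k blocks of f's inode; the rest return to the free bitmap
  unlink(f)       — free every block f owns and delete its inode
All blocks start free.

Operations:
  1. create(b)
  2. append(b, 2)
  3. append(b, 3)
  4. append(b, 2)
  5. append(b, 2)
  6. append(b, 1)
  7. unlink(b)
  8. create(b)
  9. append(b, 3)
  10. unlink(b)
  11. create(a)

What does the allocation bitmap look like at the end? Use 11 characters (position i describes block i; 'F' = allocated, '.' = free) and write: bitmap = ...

create(b): bitmap=F.......... | b=[0]
append(b, 2): bitmap=FFF........ | b=[0, 1, 2]
append(b, 3): bitmap=FFFFFF..... | b=[0, 1, 2, 3, 4, 5]
append(b, 2): bitmap=FFFFFFFF... | b=[0, 1, 2, 3, 4, 5, 6, 7]
append(b, 2): bitmap=FFFFFFFFFF. | b=[0, 1, 2, 3, 4, 5, 6, 7, 8, 9]
append(b, 1): bitmap=FFFFFFFFFFF | b=[0, 1, 2, 3, 4, 5, 6, 7, 8, 9, 10]
unlink(b): bitmap=........... | 
create(b): bitmap=F.......... | b=[0]
append(b, 3): bitmap=FFFF....... | b=[0, 1, 2, 3]
unlink(b): bitmap=........... | 
create(a): bitmap=F.......... | a=[0]

bitmap = F..........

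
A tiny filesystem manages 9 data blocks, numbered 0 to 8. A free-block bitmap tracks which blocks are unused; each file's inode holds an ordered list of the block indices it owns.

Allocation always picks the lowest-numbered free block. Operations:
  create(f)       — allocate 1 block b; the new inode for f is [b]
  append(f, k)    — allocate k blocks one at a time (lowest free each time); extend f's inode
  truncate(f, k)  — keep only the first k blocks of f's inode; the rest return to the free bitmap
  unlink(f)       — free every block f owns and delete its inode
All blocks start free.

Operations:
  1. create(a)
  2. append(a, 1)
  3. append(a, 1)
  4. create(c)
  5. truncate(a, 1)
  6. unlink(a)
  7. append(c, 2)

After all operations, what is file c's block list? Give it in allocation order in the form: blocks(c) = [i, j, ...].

blocks(c) = [3, 0, 1]

after create(a) → a:[0]  free=[F........]
after append(a, 1) → a:[0, 1]  free=[FF.......]
after append(a, 1) → a:[0, 1, 2]  free=[FFF......]
after create(c) → a:[0, 1, 2], c:[3]  free=[FFFF.....]
after truncate(a, 1) → a:[0], c:[3]  free=[F..F.....]
after unlink(a) → c:[3]  free=[...F.....]
after append(c, 2) → c:[3, 0, 1]  free=[FF.F.....]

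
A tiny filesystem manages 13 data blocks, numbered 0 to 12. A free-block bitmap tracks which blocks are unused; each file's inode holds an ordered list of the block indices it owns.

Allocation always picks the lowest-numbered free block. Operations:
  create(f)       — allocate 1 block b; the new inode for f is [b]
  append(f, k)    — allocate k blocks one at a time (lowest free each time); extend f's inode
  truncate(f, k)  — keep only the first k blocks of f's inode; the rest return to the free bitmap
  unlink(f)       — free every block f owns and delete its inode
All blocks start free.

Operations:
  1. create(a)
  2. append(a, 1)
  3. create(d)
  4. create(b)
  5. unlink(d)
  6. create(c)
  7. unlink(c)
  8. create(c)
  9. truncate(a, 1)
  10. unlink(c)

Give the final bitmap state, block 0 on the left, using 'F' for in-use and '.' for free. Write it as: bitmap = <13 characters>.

bitmap = F..F.........

  1. create(a)  ⇒  F............  {a→[0]}
  2. append(a, 1)  ⇒  FF...........  {a→[0, 1]}
  3. create(d)  ⇒  FFF..........  {a→[0, 1]; d→[2]}
  4. create(b)  ⇒  FFFF.........  {a→[0, 1]; b→[3]; d→[2]}
  5. unlink(d)  ⇒  FF.F.........  {a→[0, 1]; b→[3]}
  6. create(c)  ⇒  FFFF.........  {a→[0, 1]; b→[3]; c→[2]}
  7. unlink(c)  ⇒  FF.F.........  {a→[0, 1]; b→[3]}
  8. create(c)  ⇒  FFFF.........  {a→[0, 1]; b→[3]; c→[2]}
  9. truncate(a, 1)  ⇒  F.FF.........  {a→[0]; b→[3]; c→[2]}
  10. unlink(c)  ⇒  F..F.........  {a→[0]; b→[3]}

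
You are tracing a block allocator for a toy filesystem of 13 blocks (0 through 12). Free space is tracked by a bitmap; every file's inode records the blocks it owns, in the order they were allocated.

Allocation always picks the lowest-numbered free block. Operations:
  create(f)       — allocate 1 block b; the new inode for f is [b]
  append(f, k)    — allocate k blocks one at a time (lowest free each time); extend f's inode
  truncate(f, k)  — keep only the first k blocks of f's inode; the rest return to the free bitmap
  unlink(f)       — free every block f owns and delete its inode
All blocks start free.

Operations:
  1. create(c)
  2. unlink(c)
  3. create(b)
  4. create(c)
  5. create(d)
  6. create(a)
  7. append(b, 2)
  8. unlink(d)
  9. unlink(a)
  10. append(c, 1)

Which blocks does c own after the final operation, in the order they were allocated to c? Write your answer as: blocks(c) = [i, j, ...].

after create(c) → c:[0]  free=[F............]
after unlink(c) →   free=[.............]
after create(b) → b:[0]  free=[F............]
after create(c) → b:[0], c:[1]  free=[FF...........]
after create(d) → b:[0], c:[1], d:[2]  free=[FFF..........]
after create(a) → a:[3], b:[0], c:[1], d:[2]  free=[FFFF.........]
after append(b, 2) → a:[3], b:[0, 4, 5], c:[1], d:[2]  free=[FFFFFF.......]
after unlink(d) → a:[3], b:[0, 4, 5], c:[1]  free=[FF.FFF.......]
after unlink(a) → b:[0, 4, 5], c:[1]  free=[FF..FF.......]
after append(c, 1) → b:[0, 4, 5], c:[1, 2]  free=[FFF.FF.......]

blocks(c) = [1, 2]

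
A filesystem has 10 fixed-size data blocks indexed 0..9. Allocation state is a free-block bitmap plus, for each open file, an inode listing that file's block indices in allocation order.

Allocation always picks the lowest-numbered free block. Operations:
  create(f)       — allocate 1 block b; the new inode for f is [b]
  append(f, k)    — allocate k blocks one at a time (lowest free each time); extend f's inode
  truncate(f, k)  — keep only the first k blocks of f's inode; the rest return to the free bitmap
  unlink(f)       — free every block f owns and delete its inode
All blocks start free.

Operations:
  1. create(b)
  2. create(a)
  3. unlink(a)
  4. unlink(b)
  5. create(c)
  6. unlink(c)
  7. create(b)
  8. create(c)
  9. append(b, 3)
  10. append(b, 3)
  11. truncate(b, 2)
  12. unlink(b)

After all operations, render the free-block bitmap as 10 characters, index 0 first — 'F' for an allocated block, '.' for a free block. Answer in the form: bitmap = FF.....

create(b): bitmap=F......... | b=[0]
create(a): bitmap=FF........ | a=[1] b=[0]
unlink(a): bitmap=F......... | b=[0]
unlink(b): bitmap=.......... | 
create(c): bitmap=F......... | c=[0]
unlink(c): bitmap=.......... | 
create(b): bitmap=F......... | b=[0]
create(c): bitmap=FF........ | b=[0] c=[1]
append(b, 3): bitmap=FFFFF..... | b=[0, 2, 3, 4] c=[1]
append(b, 3): bitmap=FFFFFFFF.. | b=[0, 2, 3, 4, 5, 6, 7] c=[1]
truncate(b, 2): bitmap=FFF....... | b=[0, 2] c=[1]
unlink(b): bitmap=.F........ | c=[1]

bitmap = .F........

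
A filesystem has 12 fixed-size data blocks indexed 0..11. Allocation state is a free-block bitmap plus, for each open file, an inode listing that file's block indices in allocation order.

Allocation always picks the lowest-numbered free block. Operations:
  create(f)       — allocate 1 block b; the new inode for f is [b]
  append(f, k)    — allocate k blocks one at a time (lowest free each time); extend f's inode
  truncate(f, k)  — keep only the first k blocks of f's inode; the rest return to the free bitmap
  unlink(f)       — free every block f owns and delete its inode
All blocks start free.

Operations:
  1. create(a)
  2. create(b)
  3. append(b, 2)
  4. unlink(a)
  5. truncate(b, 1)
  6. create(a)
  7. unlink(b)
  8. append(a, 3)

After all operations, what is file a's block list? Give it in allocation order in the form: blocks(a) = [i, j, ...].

blocks(a) = [0, 1, 2, 3]

  1. create(a)  ⇒  F...........  {a→[0]}
  2. create(b)  ⇒  FF..........  {a→[0]; b→[1]}
  3. append(b, 2)  ⇒  FFFF........  {a→[0]; b→[1, 2, 3]}
  4. unlink(a)  ⇒  .FFF........  {b→[1, 2, 3]}
  5. truncate(b, 1)  ⇒  .F..........  {b→[1]}
  6. create(a)  ⇒  FF..........  {a→[0]; b→[1]}
  7. unlink(b)  ⇒  F...........  {a→[0]}
  8. append(a, 3)  ⇒  FFFF........  {a→[0, 1, 2, 3]}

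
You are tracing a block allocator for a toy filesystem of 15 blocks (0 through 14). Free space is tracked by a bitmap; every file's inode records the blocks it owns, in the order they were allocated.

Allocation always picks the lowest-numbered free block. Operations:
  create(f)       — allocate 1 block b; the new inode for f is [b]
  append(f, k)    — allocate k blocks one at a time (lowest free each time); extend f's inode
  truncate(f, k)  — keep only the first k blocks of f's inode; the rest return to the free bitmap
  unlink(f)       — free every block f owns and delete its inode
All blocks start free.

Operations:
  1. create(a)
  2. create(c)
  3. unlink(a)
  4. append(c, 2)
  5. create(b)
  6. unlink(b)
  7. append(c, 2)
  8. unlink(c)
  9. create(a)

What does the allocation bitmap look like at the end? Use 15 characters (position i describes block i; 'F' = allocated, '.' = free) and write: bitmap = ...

[1] create(a) — a=0 (map F..............)
[2] create(c) — a=0 c=1 (map FF.............)
[3] unlink(a) — c=1 (map .F.............)
[4] append(c, 2) — c=1,0,2 (map FFF............)
[5] create(b) — b=3 c=1,0,2 (map FFFF...........)
[6] unlink(b) — c=1,0,2 (map FFF............)
[7] append(c, 2) — c=1,0,2,3,4 (map FFFFF..........)
[8] unlink(c) —  (map ...............)
[9] create(a) — a=0 (map F..............)

bitmap = F..............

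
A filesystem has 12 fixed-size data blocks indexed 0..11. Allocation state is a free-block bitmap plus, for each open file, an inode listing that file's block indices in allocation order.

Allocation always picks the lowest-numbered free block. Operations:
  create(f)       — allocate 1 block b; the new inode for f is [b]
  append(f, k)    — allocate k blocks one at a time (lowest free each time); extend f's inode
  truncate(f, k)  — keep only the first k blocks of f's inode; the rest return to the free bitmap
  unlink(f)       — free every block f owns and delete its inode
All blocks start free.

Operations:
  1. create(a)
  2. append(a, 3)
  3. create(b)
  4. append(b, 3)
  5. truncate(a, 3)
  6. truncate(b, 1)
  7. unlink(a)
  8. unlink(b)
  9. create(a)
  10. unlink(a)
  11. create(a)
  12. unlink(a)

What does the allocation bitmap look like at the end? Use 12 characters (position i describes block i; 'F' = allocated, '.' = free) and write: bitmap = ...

bitmap = ............

  1. create(a)  ⇒  F...........  {a→[0]}
  2. append(a, 3)  ⇒  FFFF........  {a→[0, 1, 2, 3]}
  3. create(b)  ⇒  FFFFF.......  {a→[0, 1, 2, 3]; b→[4]}
  4. append(b, 3)  ⇒  FFFFFFFF....  {a→[0, 1, 2, 3]; b→[4, 5, 6, 7]}
  5. truncate(a, 3)  ⇒  FFF.FFFF....  {a→[0, 1, 2]; b→[4, 5, 6, 7]}
  6. truncate(b, 1)  ⇒  FFF.F.......  {a→[0, 1, 2]; b→[4]}
  7. unlink(a)  ⇒  ....F.......  {b→[4]}
  8. unlink(b)  ⇒  ............  {}
  9. create(a)  ⇒  F...........  {a→[0]}
  10. unlink(a)  ⇒  ............  {}
  11. create(a)  ⇒  F...........  {a→[0]}
  12. unlink(a)  ⇒  ............  {}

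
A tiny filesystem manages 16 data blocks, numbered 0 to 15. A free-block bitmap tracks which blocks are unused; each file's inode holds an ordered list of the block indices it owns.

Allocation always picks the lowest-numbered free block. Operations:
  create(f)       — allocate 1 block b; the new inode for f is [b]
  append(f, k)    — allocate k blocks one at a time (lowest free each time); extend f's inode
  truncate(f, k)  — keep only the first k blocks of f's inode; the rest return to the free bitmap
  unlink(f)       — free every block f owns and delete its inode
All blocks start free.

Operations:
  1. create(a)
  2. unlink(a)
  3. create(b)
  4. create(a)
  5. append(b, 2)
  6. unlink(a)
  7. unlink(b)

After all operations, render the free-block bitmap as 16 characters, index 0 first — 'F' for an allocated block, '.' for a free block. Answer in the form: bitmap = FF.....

  1. create(a)  ⇒  F...............  {a→[0]}
  2. unlink(a)  ⇒  ................  {}
  3. create(b)  ⇒  F...............  {b→[0]}
  4. create(a)  ⇒  FF..............  {a→[1]; b→[0]}
  5. append(b, 2)  ⇒  FFFF............  {a→[1]; b→[0, 2, 3]}
  6. unlink(a)  ⇒  F.FF............  {b→[0, 2, 3]}
  7. unlink(b)  ⇒  ................  {}

bitmap = ................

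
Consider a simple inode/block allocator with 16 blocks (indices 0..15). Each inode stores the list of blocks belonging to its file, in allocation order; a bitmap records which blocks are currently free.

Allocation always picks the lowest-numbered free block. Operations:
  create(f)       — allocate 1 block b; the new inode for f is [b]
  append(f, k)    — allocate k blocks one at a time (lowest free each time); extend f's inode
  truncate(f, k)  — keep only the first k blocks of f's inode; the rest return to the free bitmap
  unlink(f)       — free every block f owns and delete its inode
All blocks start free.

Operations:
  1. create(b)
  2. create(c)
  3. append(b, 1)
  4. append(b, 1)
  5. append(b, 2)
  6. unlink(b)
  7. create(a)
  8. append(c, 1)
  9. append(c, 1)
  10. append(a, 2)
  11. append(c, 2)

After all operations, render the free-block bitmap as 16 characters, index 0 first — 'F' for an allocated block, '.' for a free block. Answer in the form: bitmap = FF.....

after create(b) → b:[0]  free=[F...............]
after create(c) → b:[0], c:[1]  free=[FF..............]
after append(b, 1) → b:[0, 2], c:[1]  free=[FFF.............]
after append(b, 1) → b:[0, 2, 3], c:[1]  free=[FFFF............]
after append(b, 2) → b:[0, 2, 3, 4, 5], c:[1]  free=[FFFFFF..........]
after unlink(b) → c:[1]  free=[.F..............]
after create(a) → a:[0], c:[1]  free=[FF..............]
after append(c, 1) → a:[0], c:[1, 2]  free=[FFF.............]
after append(c, 1) → a:[0], c:[1, 2, 3]  free=[FFFF............]
after append(a, 2) → a:[0, 4, 5], c:[1, 2, 3]  free=[FFFFFF..........]
after append(c, 2) → a:[0, 4, 5], c:[1, 2, 3, 6, 7]  free=[FFFFFFFF........]

bitmap = FFFFFFFF........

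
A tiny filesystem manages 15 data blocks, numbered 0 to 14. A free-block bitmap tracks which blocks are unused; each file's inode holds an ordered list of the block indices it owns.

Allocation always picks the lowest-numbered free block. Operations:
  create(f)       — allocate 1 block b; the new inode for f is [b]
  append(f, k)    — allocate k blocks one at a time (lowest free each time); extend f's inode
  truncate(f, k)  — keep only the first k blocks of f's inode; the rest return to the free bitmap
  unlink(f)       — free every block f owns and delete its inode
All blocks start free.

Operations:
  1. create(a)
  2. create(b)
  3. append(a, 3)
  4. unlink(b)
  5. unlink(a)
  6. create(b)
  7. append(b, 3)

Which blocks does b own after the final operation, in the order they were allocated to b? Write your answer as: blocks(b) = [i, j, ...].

  1. create(a)  ⇒  F..............  {a→[0]}
  2. create(b)  ⇒  FF.............  {a→[0]; b→[1]}
  3. append(a, 3)  ⇒  FFFFF..........  {a→[0, 2, 3, 4]; b→[1]}
  4. unlink(b)  ⇒  F.FFF..........  {a→[0, 2, 3, 4]}
  5. unlink(a)  ⇒  ...............  {}
  6. create(b)  ⇒  F..............  {b→[0]}
  7. append(b, 3)  ⇒  FFFF...........  {b→[0, 1, 2, 3]}

blocks(b) = [0, 1, 2, 3]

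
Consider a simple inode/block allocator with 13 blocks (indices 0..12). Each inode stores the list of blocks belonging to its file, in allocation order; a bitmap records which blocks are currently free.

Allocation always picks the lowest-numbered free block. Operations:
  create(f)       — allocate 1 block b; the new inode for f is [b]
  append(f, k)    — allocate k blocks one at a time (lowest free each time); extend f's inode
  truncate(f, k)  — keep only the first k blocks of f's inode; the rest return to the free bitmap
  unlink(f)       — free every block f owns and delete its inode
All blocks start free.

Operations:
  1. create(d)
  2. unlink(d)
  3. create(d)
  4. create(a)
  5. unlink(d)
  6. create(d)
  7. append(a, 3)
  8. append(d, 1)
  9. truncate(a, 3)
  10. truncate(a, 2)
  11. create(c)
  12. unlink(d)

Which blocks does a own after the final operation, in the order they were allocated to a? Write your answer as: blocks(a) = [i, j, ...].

create(d): bitmap=F............ | d=[0]
unlink(d): bitmap=............. | 
create(d): bitmap=F............ | d=[0]
create(a): bitmap=FF........... | a=[1] d=[0]
unlink(d): bitmap=.F........... | a=[1]
create(d): bitmap=FF........... | a=[1] d=[0]
append(a, 3): bitmap=FFFFF........ | a=[1, 2, 3, 4] d=[0]
append(d, 1): bitmap=FFFFFF....... | a=[1, 2, 3, 4] d=[0, 5]
truncate(a, 3): bitmap=FFFF.F....... | a=[1, 2, 3] d=[0, 5]
truncate(a, 2): bitmap=FFF..F....... | a=[1, 2] d=[0, 5]
create(c): bitmap=FFFF.F....... | a=[1, 2] c=[3] d=[0, 5]
unlink(d): bitmap=.FFF......... | a=[1, 2] c=[3]

blocks(a) = [1, 2]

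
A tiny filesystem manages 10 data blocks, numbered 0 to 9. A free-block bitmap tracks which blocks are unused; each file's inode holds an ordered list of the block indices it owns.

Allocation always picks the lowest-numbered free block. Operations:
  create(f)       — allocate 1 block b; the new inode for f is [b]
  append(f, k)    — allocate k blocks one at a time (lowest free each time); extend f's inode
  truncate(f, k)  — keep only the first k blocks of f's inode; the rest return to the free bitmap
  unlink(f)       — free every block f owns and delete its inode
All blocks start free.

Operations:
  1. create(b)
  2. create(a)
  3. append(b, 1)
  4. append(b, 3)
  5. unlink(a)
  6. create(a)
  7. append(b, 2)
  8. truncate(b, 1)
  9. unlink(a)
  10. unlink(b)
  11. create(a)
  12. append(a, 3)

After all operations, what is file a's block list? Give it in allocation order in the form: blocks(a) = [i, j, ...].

  1. create(b)  ⇒  F.........  {b→[0]}
  2. create(a)  ⇒  FF........  {a→[1]; b→[0]}
  3. append(b, 1)  ⇒  FFF.......  {a→[1]; b→[0, 2]}
  4. append(b, 3)  ⇒  FFFFFF....  {a→[1]; b→[0, 2, 3, 4, 5]}
  5. unlink(a)  ⇒  F.FFFF....  {b→[0, 2, 3, 4, 5]}
  6. create(a)  ⇒  FFFFFF....  {a→[1]; b→[0, 2, 3, 4, 5]}
  7. append(b, 2)  ⇒  FFFFFFFF..  {a→[1]; b→[0, 2, 3, 4, 5, 6, 7]}
  8. truncate(b, 1)  ⇒  FF........  {a→[1]; b→[0]}
  9. unlink(a)  ⇒  F.........  {b→[0]}
  10. unlink(b)  ⇒  ..........  {}
  11. create(a)  ⇒  F.........  {a→[0]}
  12. append(a, 3)  ⇒  FFFF......  {a→[0, 1, 2, 3]}

blocks(a) = [0, 1, 2, 3]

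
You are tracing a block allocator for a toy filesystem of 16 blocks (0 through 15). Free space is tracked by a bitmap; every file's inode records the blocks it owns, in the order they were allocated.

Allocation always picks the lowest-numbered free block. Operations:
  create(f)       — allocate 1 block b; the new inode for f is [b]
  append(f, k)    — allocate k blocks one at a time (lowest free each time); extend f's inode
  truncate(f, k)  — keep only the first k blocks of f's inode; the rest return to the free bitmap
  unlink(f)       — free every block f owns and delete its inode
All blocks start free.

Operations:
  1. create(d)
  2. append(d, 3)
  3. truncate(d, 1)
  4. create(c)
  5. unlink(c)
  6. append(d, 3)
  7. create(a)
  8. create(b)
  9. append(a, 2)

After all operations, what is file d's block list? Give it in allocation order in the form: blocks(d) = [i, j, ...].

blocks(d) = [0, 1, 2, 3]

[1] create(d) — d=0 (map F...............)
[2] append(d, 3) — d=0,1,2,3 (map FFFF............)
[3] truncate(d, 1) — d=0 (map F...............)
[4] create(c) — c=1 d=0 (map FF..............)
[5] unlink(c) — d=0 (map F...............)
[6] append(d, 3) — d=0,1,2,3 (map FFFF............)
[7] create(a) — a=4 d=0,1,2,3 (map FFFFF...........)
[8] create(b) — a=4 b=5 d=0,1,2,3 (map FFFFFF..........)
[9] append(a, 2) — a=4,6,7 b=5 d=0,1,2,3 (map FFFFFFFF........)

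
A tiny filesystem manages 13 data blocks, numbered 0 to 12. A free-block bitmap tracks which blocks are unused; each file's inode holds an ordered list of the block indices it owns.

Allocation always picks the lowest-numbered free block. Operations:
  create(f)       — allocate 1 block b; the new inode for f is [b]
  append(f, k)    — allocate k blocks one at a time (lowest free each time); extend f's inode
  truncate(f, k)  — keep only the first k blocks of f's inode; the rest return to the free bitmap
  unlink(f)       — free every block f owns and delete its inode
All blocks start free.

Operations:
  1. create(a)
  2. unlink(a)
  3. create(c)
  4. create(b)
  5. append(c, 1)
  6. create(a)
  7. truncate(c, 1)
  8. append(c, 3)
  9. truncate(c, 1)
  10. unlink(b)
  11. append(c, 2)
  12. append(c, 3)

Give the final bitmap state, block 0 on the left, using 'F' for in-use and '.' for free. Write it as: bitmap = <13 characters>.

bitmap = FFFFFFF......

[1] create(a) — a=0 (map F............)
[2] unlink(a) —  (map .............)
[3] create(c) — c=0 (map F............)
[4] create(b) — b=1 c=0 (map FF...........)
[5] append(c, 1) — b=1 c=0,2 (map FFF..........)
[6] create(a) — a=3 b=1 c=0,2 (map FFFF.........)
[7] truncate(c, 1) — a=3 b=1 c=0 (map FF.F.........)
[8] append(c, 3) — a=3 b=1 c=0,2,4,5 (map FFFFFF.......)
[9] truncate(c, 1) — a=3 b=1 c=0 (map FF.F.........)
[10] unlink(b) — a=3 c=0 (map F..F.........)
[11] append(c, 2) — a=3 c=0,1,2 (map FFFF.........)
[12] append(c, 3) — a=3 c=0,1,2,4,5,6 (map FFFFFFF......)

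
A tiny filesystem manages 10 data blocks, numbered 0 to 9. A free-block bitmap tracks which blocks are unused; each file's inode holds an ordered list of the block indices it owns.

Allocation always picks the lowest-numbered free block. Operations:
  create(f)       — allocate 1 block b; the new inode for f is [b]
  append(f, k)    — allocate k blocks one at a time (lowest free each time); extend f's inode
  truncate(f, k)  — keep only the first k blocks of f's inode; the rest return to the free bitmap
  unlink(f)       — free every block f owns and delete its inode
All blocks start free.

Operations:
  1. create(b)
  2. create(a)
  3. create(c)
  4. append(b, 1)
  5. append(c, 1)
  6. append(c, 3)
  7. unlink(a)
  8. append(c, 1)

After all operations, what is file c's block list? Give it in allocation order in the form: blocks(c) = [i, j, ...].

  1. create(b)  ⇒  F.........  {b→[0]}
  2. create(a)  ⇒  FF........  {a→[1]; b→[0]}
  3. create(c)  ⇒  FFF.......  {a→[1]; b→[0]; c→[2]}
  4. append(b, 1)  ⇒  FFFF......  {a→[1]; b→[0, 3]; c→[2]}
  5. append(c, 1)  ⇒  FFFFF.....  {a→[1]; b→[0, 3]; c→[2, 4]}
  6. append(c, 3)  ⇒  FFFFFFFF..  {a→[1]; b→[0, 3]; c→[2, 4, 5, 6, 7]}
  7. unlink(a)  ⇒  F.FFFFFF..  {b→[0, 3]; c→[2, 4, 5, 6, 7]}
  8. append(c, 1)  ⇒  FFFFFFFF..  {b→[0, 3]; c→[2, 4, 5, 6, 7, 1]}

blocks(c) = [2, 4, 5, 6, 7, 1]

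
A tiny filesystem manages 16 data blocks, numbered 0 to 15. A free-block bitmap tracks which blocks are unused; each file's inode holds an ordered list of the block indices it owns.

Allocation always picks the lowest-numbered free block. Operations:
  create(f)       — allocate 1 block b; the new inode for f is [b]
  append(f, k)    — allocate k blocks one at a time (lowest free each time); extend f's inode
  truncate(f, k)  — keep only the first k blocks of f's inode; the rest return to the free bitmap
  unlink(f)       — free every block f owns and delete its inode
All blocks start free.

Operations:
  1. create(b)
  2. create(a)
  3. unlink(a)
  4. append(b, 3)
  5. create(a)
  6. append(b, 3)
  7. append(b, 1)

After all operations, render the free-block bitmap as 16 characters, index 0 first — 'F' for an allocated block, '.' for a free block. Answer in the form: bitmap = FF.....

create(b): bitmap=F............... | b=[0]
create(a): bitmap=FF.............. | a=[1] b=[0]
unlink(a): bitmap=F............... | b=[0]
append(b, 3): bitmap=FFFF............ | b=[0, 1, 2, 3]
create(a): bitmap=FFFFF........... | a=[4] b=[0, 1, 2, 3]
append(b, 3): bitmap=FFFFFFFF........ | a=[4] b=[0, 1, 2, 3, 5, 6, 7]
append(b, 1): bitmap=FFFFFFFFF....... | a=[4] b=[0, 1, 2, 3, 5, 6, 7, 8]

bitmap = FFFFFFFFF.......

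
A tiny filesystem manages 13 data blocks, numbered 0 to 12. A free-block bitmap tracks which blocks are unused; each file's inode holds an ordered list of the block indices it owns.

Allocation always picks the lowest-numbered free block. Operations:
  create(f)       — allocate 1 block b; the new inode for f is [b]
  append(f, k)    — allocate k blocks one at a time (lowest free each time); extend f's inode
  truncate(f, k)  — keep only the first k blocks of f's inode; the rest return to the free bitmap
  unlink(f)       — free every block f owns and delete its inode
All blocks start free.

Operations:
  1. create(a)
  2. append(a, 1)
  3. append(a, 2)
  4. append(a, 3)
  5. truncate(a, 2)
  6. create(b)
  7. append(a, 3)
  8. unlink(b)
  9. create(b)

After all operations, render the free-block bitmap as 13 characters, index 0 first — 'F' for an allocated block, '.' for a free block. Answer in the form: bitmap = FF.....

[1] create(a) — a=0 (map F............)
[2] append(a, 1) — a=0,1 (map FF...........)
[3] append(a, 2) — a=0,1,2,3 (map FFFF.........)
[4] append(a, 3) — a=0,1,2,3,4,5,6 (map FFFFFFF......)
[5] truncate(a, 2) — a=0,1 (map FF...........)
[6] create(b) — a=0,1 b=2 (map FFF..........)
[7] append(a, 3) — a=0,1,3,4,5 b=2 (map FFFFFF.......)
[8] unlink(b) — a=0,1,3,4,5 (map FF.FFF.......)
[9] create(b) — a=0,1,3,4,5 b=2 (map FFFFFF.......)

bitmap = FFFFFF.......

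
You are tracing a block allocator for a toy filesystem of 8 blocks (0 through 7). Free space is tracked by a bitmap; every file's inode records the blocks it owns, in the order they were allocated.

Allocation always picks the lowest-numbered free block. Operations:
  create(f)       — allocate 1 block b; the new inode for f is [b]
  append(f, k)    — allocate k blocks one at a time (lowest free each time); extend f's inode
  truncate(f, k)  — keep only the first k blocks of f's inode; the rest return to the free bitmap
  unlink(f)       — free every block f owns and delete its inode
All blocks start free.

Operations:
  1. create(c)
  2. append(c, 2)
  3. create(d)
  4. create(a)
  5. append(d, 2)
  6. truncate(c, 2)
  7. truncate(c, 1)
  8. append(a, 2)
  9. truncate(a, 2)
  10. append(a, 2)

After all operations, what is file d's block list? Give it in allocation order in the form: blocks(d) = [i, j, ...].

blocks(d) = [3, 5, 6]

[1] create(c) — c=0 (map F.......)
[2] append(c, 2) — c=0,1,2 (map FFF.....)
[3] create(d) — c=0,1,2 d=3 (map FFFF....)
[4] create(a) — a=4 c=0,1,2 d=3 (map FFFFF...)
[5] append(d, 2) — a=4 c=0,1,2 d=3,5,6 (map FFFFFFF.)
[6] truncate(c, 2) — a=4 c=0,1 d=3,5,6 (map FF.FFFF.)
[7] truncate(c, 1) — a=4 c=0 d=3,5,6 (map F..FFFF.)
[8] append(a, 2) — a=4,1,2 c=0 d=3,5,6 (map FFFFFFF.)
[9] truncate(a, 2) — a=4,1 c=0 d=3,5,6 (map FF.FFFF.)
[10] append(a, 2) — a=4,1,2,7 c=0 d=3,5,6 (map FFFFFFFF)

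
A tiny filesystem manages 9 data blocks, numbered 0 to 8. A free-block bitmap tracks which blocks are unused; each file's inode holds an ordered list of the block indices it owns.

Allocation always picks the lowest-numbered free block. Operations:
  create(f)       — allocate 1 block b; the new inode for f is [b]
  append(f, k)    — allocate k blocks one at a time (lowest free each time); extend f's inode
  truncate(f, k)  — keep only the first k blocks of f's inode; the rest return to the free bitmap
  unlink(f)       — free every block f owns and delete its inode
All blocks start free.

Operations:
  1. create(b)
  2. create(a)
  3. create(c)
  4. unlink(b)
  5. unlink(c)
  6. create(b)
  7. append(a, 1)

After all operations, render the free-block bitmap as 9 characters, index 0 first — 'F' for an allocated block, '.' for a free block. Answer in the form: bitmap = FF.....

  1. create(b)  ⇒  F........  {b→[0]}
  2. create(a)  ⇒  FF.......  {a→[1]; b→[0]}
  3. create(c)  ⇒  FFF......  {a→[1]; b→[0]; c→[2]}
  4. unlink(b)  ⇒  .FF......  {a→[1]; c→[2]}
  5. unlink(c)  ⇒  .F.......  {a→[1]}
  6. create(b)  ⇒  FF.......  {a→[1]; b→[0]}
  7. append(a, 1)  ⇒  FFF......  {a→[1, 2]; b→[0]}

bitmap = FFF......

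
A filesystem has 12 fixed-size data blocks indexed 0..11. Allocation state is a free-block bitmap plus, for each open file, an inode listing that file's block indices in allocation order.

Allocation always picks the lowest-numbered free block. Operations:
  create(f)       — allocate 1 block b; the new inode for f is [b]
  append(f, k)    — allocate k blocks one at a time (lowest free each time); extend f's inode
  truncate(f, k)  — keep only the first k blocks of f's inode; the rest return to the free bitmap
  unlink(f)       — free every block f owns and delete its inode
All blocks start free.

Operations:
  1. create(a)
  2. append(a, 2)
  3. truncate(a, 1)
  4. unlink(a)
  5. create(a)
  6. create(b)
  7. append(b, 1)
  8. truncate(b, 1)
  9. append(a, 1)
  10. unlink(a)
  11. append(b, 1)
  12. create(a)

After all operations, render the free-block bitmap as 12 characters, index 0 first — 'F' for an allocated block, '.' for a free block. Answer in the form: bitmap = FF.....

[1] create(a) — a=0 (map F...........)
[2] append(a, 2) — a=0,1,2 (map FFF.........)
[3] truncate(a, 1) — a=0 (map F...........)
[4] unlink(a) —  (map ............)
[5] create(a) — a=0 (map F...........)
[6] create(b) — a=0 b=1 (map FF..........)
[7] append(b, 1) — a=0 b=1,2 (map FFF.........)
[8] truncate(b, 1) — a=0 b=1 (map FF..........)
[9] append(a, 1) — a=0,2 b=1 (map FFF.........)
[10] unlink(a) — b=1 (map .F..........)
[11] append(b, 1) — b=1,0 (map FF..........)
[12] create(a) — a=2 b=1,0 (map FFF.........)

bitmap = FFF.........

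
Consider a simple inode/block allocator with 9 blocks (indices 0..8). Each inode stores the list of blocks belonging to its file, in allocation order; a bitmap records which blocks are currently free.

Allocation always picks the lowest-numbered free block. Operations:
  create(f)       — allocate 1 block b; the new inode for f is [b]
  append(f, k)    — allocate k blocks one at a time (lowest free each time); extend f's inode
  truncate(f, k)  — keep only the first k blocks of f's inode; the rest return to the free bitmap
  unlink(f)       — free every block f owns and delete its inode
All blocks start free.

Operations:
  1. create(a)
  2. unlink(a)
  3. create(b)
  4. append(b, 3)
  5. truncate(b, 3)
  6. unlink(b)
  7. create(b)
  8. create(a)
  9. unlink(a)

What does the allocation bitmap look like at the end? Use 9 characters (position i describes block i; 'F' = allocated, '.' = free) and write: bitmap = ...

bitmap = F........

create(a): bitmap=F........ | a=[0]
unlink(a): bitmap=......... | 
create(b): bitmap=F........ | b=[0]
append(b, 3): bitmap=FFFF..... | b=[0, 1, 2, 3]
truncate(b, 3): bitmap=FFF...... | b=[0, 1, 2]
unlink(b): bitmap=......... | 
create(b): bitmap=F........ | b=[0]
create(a): bitmap=FF....... | a=[1] b=[0]
unlink(a): bitmap=F........ | b=[0]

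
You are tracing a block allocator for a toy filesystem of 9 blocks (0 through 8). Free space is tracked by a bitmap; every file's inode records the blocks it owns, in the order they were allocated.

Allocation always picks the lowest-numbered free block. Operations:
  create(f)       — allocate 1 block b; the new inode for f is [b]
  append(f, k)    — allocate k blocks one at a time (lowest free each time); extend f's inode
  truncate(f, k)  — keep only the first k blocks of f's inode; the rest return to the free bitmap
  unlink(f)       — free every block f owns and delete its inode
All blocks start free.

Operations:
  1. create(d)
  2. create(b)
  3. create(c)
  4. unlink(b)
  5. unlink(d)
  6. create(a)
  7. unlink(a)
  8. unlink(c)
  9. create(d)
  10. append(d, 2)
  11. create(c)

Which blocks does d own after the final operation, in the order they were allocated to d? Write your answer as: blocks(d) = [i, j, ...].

  1. create(d)  ⇒  F........  {d→[0]}
  2. create(b)  ⇒  FF.......  {b→[1]; d→[0]}
  3. create(c)  ⇒  FFF......  {b→[1]; c→[2]; d→[0]}
  4. unlink(b)  ⇒  F.F......  {c→[2]; d→[0]}
  5. unlink(d)  ⇒  ..F......  {c→[2]}
  6. create(a)  ⇒  F.F......  {a→[0]; c→[2]}
  7. unlink(a)  ⇒  ..F......  {c→[2]}
  8. unlink(c)  ⇒  .........  {}
  9. create(d)  ⇒  F........  {d→[0]}
  10. append(d, 2)  ⇒  FFF......  {d→[0, 1, 2]}
  11. create(c)  ⇒  FFFF.....  {c→[3]; d→[0, 1, 2]}

blocks(d) = [0, 1, 2]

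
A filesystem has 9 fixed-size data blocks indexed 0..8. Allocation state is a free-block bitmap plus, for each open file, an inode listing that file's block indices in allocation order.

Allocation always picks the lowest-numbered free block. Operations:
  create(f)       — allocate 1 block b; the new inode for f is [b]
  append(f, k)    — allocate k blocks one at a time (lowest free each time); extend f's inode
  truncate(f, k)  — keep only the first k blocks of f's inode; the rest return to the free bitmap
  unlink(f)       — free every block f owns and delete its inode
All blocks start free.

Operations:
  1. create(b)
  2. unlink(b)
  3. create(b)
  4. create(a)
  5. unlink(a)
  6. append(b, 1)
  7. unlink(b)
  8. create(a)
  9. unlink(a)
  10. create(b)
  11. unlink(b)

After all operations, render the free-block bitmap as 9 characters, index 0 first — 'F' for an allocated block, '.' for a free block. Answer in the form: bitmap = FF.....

after create(b) → b:[0]  free=[F........]
after unlink(b) →   free=[.........]
after create(b) → b:[0]  free=[F........]
after create(a) → a:[1], b:[0]  free=[FF.......]
after unlink(a) → b:[0]  free=[F........]
after append(b, 1) → b:[0, 1]  free=[FF.......]
after unlink(b) →   free=[.........]
after create(a) → a:[0]  free=[F........]
after unlink(a) →   free=[.........]
after create(b) → b:[0]  free=[F........]
after unlink(b) →   free=[.........]

bitmap = .........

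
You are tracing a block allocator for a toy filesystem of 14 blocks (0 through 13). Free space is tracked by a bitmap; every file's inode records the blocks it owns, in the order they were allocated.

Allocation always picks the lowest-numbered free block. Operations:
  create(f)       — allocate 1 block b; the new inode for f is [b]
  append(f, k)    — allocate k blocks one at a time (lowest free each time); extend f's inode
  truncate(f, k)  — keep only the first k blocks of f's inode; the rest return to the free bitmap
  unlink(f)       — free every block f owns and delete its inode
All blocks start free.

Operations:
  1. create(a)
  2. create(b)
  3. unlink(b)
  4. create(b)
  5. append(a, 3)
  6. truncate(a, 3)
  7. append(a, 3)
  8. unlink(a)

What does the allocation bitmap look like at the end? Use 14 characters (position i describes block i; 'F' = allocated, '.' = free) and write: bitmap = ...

create(a): bitmap=F............. | a=[0]
create(b): bitmap=FF............ | a=[0] b=[1]
unlink(b): bitmap=F............. | a=[0]
create(b): bitmap=FF............ | a=[0] b=[1]
append(a, 3): bitmap=FFFFF......... | a=[0, 2, 3, 4] b=[1]
truncate(a, 3): bitmap=FFFF.......... | a=[0, 2, 3] b=[1]
append(a, 3): bitmap=FFFFFFF....... | a=[0, 2, 3, 4, 5, 6] b=[1]
unlink(a): bitmap=.F............ | b=[1]

bitmap = .F............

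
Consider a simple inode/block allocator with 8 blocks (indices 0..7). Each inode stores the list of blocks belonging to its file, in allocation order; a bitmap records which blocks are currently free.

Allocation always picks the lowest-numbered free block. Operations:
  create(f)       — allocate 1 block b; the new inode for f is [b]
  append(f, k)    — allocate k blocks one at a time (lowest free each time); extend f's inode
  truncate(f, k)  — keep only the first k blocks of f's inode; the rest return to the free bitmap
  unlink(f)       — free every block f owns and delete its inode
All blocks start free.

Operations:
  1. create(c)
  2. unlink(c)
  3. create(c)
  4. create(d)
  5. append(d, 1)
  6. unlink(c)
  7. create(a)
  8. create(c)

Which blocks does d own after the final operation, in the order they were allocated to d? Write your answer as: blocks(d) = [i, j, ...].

[1] create(c) — c=0 (map F.......)
[2] unlink(c) —  (map ........)
[3] create(c) — c=0 (map F.......)
[4] create(d) — c=0 d=1 (map FF......)
[5] append(d, 1) — c=0 d=1,2 (map FFF.....)
[6] unlink(c) — d=1,2 (map .FF.....)
[7] create(a) — a=0 d=1,2 (map FFF.....)
[8] create(c) — a=0 c=3 d=1,2 (map FFFF....)

blocks(d) = [1, 2]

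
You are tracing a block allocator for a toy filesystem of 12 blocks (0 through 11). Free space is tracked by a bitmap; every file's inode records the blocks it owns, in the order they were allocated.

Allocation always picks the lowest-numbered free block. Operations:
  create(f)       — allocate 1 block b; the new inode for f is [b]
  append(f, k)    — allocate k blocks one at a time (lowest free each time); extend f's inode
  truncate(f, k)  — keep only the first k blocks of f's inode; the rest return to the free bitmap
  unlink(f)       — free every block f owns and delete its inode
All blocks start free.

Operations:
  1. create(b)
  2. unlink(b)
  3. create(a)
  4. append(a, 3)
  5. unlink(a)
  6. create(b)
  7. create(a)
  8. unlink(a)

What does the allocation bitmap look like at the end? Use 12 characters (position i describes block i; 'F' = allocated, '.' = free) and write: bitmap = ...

[1] create(b) — b=0 (map F...........)
[2] unlink(b) —  (map ............)
[3] create(a) — a=0 (map F...........)
[4] append(a, 3) — a=0,1,2,3 (map FFFF........)
[5] unlink(a) —  (map ............)
[6] create(b) — b=0 (map F...........)
[7] create(a) — a=1 b=0 (map FF..........)
[8] unlink(a) — b=0 (map F...........)

bitmap = F...........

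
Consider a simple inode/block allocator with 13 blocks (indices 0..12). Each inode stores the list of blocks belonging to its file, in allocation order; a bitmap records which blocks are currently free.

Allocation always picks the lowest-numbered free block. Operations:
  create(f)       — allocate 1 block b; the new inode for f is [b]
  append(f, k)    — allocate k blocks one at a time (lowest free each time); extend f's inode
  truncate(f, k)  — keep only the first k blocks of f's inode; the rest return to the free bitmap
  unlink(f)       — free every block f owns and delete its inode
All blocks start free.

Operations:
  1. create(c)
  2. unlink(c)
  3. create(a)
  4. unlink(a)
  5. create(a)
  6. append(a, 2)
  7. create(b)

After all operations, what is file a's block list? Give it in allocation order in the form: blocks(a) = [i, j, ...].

blocks(a) = [0, 1, 2]

[1] create(c) — c=0 (map F............)
[2] unlink(c) —  (map .............)
[3] create(a) — a=0 (map F............)
[4] unlink(a) —  (map .............)
[5] create(a) — a=0 (map F............)
[6] append(a, 2) — a=0,1,2 (map FFF..........)
[7] create(b) — a=0,1,2 b=3 (map FFFF.........)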